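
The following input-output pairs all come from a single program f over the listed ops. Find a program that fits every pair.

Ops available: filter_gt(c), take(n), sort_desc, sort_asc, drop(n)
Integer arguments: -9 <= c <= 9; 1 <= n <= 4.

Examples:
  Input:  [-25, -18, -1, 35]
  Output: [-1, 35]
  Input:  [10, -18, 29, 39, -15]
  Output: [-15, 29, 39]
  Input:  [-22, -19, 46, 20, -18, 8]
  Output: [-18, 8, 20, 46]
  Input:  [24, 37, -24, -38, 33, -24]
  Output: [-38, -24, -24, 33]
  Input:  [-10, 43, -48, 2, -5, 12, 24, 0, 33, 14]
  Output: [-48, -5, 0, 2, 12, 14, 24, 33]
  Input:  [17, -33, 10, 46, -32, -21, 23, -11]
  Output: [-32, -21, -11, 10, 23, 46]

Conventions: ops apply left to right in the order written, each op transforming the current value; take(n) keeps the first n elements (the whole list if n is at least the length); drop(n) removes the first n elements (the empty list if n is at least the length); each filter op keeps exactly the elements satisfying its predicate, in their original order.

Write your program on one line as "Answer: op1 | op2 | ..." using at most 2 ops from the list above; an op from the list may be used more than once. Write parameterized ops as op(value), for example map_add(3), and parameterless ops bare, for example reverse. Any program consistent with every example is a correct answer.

drop(2) | sort_asc

Check, running the answer program on each example:
  [-25, -18, -1, 35] -> [-1, 35] -> [-1, 35]
  [10, -18, 29, 39, -15] -> [29, 39, -15] -> [-15, 29, 39]
  [-22, -19, 46, 20, -18, 8] -> [46, 20, -18, 8] -> [-18, 8, 20, 46]
  [24, 37, -24, -38, 33, -24] -> [-24, -38, 33, -24] -> [-38, -24, -24, 33]
  [-10, 43, -48, 2, -5, 12, 24, 0, 33, 14] -> [-48, 2, -5, 12, 24, 0, 33, 14] -> [-48, -5, 0, 2, 12, 14, 24, 33]
  [17, -33, 10, 46, -32, -21, 23, -11] -> [10, 46, -32, -21, 23, -11] -> [-32, -21, -11, 10, 23, 46]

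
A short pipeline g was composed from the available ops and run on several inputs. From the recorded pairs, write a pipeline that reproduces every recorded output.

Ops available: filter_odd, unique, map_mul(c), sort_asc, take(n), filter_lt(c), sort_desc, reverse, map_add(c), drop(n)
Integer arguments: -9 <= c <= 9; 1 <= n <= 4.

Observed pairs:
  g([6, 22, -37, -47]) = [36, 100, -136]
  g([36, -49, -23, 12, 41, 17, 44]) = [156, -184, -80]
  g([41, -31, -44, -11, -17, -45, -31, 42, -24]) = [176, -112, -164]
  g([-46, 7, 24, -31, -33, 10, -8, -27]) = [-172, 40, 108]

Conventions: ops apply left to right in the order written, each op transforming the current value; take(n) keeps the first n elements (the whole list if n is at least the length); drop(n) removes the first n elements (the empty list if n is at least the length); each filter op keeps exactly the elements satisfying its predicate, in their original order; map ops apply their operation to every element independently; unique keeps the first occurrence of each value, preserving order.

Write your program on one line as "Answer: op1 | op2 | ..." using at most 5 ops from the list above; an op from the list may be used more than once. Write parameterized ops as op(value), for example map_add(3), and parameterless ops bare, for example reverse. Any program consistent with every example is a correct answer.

map_add(-6) | map_add(9) | take(3) | map_mul(4)

Check, running the answer program on each example:
  [6, 22, -37, -47] -> [0, 16, -43, -53] -> [9, 25, -34, -44] -> [9, 25, -34] -> [36, 100, -136]
  [36, -49, -23, 12, 41, 17, 44] -> [30, -55, -29, 6, 35, 11, 38] -> [39, -46, -20, 15, 44, 20, 47] -> [39, -46, -20] -> [156, -184, -80]
  [41, -31, -44, -11, -17, -45, -31, 42, -24] -> [35, -37, -50, -17, -23, -51, -37, 36, -30] -> [44, -28, -41, -8, -14, -42, -28, 45, -21] -> [44, -28, -41] -> [176, -112, -164]
  [-46, 7, 24, -31, -33, 10, -8, -27] -> [-52, 1, 18, -37, -39, 4, -14, -33] -> [-43, 10, 27, -28, -30, 13, -5, -24] -> [-43, 10, 27] -> [-172, 40, 108]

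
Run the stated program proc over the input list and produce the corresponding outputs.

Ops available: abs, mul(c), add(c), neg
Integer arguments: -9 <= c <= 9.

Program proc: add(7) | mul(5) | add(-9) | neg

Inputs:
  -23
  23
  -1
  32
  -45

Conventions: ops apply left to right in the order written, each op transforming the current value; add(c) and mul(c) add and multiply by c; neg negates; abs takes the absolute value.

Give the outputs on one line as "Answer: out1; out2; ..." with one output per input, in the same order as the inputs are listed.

Execution, op by op:
  -23 -> -16 -> -80 -> -89 -> 89
  23 -> 30 -> 150 -> 141 -> -141
  -1 -> 6 -> 30 -> 21 -> -21
  32 -> 39 -> 195 -> 186 -> -186
  -45 -> -38 -> -190 -> -199 -> 199

89; -141; -21; -186; 199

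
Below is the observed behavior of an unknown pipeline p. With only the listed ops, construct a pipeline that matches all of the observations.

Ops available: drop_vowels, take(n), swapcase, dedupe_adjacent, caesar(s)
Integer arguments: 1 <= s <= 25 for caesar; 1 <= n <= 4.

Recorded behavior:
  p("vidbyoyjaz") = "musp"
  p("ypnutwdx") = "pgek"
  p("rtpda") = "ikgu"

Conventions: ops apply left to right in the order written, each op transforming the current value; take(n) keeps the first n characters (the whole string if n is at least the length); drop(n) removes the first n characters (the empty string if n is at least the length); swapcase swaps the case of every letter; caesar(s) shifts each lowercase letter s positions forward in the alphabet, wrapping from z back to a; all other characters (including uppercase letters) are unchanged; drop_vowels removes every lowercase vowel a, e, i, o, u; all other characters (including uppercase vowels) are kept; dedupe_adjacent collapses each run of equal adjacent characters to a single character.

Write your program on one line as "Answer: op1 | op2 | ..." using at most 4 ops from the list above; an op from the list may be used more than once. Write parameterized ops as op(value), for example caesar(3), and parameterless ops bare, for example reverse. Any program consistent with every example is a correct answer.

drop_vowels | take(4) | caesar(17)

Check, running the answer program on each example:
  "vidbyoyjaz" -> "vdbyyjz" -> "vdby" -> "musp"
  "ypnutwdx" -> "ypntwdx" -> "ypnt" -> "pgek"
  "rtpda" -> "rtpd" -> "rtpd" -> "ikgu"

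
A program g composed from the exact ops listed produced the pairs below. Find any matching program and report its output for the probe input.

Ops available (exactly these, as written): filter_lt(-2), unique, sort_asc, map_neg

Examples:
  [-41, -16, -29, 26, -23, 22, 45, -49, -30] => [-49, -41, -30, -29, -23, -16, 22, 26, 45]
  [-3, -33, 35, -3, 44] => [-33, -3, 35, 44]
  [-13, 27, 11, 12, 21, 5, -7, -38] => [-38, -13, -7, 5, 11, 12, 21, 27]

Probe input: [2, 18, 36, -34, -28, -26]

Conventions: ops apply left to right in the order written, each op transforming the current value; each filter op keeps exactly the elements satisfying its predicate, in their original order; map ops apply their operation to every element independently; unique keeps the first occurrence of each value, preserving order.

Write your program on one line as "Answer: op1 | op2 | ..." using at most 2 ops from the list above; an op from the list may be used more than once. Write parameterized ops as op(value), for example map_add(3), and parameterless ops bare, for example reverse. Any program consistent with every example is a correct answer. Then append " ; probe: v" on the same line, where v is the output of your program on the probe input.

sort_asc | unique ; probe: [-34, -28, -26, 2, 18, 36]

Check, running the answer program on each example:
  [-41, -16, -29, 26, -23, 22, 45, -49, -30] -> [-49, -41, -30, -29, -23, -16, 22, 26, 45] -> [-49, -41, -30, -29, -23, -16, 22, 26, 45]
  [-3, -33, 35, -3, 44] -> [-33, -3, -3, 35, 44] -> [-33, -3, 35, 44]
  [-13, 27, 11, 12, 21, 5, -7, -38] -> [-38, -13, -7, 5, 11, 12, 21, 27] -> [-38, -13, -7, 5, 11, 12, 21, 27]
  probe: [2, 18, 36, -34, -28, -26] -> [-34, -28, -26, 2, 18, 36] -> [-34, -28, -26, 2, 18, 36]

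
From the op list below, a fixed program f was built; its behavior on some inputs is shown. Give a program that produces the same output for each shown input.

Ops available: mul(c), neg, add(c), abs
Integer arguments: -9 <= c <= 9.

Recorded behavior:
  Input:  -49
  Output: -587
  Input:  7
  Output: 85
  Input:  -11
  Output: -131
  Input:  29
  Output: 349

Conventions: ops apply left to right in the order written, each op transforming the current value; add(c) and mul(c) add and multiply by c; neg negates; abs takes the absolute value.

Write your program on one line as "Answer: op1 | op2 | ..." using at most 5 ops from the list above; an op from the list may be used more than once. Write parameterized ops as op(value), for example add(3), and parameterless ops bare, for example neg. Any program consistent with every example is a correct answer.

mul(2) | neg | mul(-6) | add(1)

Check, running the answer program on each example:
  -49 -> -98 -> 98 -> -588 -> -587
  7 -> 14 -> -14 -> 84 -> 85
  -11 -> -22 -> 22 -> -132 -> -131
  29 -> 58 -> -58 -> 348 -> 349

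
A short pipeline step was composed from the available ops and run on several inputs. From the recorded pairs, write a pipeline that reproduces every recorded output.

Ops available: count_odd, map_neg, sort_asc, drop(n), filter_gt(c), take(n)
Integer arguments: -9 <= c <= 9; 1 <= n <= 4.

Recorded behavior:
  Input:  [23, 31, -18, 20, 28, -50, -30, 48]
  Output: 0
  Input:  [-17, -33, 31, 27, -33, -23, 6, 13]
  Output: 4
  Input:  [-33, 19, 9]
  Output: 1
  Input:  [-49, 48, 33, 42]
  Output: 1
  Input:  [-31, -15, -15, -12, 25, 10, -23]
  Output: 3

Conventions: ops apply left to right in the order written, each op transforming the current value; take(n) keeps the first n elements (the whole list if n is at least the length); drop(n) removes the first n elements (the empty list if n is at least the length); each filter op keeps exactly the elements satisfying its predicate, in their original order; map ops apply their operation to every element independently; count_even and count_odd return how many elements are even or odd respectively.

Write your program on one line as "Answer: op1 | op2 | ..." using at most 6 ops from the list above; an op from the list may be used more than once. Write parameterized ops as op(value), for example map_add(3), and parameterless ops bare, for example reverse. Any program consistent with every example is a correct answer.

map_neg | filter_gt(-1) | take(4) | map_neg | count_odd

Check, running the answer program on each example:
  [23, 31, -18, 20, 28, -50, -30, 48] -> [-23, -31, 18, -20, -28, 50, 30, -48] -> [18, 50, 30] -> [18, 50, 30] -> [-18, -50, -30] -> 0
  [-17, -33, 31, 27, -33, -23, 6, 13] -> [17, 33, -31, -27, 33, 23, -6, -13] -> [17, 33, 33, 23] -> [17, 33, 33, 23] -> [-17, -33, -33, -23] -> 4
  [-33, 19, 9] -> [33, -19, -9] -> [33] -> [33] -> [-33] -> 1
  [-49, 48, 33, 42] -> [49, -48, -33, -42] -> [49] -> [49] -> [-49] -> 1
  [-31, -15, -15, -12, 25, 10, -23] -> [31, 15, 15, 12, -25, -10, 23] -> [31, 15, 15, 12, 23] -> [31, 15, 15, 12] -> [-31, -15, -15, -12] -> 3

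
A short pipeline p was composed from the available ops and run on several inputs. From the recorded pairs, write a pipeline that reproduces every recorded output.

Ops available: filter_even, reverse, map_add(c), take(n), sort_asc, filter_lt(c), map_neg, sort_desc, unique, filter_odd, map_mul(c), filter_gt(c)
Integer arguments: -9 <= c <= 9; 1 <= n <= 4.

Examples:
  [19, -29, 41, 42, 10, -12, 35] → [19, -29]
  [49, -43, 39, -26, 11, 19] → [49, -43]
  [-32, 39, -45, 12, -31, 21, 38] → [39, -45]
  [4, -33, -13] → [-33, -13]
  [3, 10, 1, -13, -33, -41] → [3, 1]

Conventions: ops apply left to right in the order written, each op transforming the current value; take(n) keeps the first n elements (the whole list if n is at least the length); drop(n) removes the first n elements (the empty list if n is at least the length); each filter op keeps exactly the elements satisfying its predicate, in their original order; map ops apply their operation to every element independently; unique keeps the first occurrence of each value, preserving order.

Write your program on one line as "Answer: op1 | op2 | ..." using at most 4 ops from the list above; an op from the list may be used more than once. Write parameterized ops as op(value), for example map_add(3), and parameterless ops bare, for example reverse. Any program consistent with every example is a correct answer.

filter_odd | take(3) | take(2)

Check, running the answer program on each example:
  [19, -29, 41, 42, 10, -12, 35] -> [19, -29, 41, 35] -> [19, -29, 41] -> [19, -29]
  [49, -43, 39, -26, 11, 19] -> [49, -43, 39, 11, 19] -> [49, -43, 39] -> [49, -43]
  [-32, 39, -45, 12, -31, 21, 38] -> [39, -45, -31, 21] -> [39, -45, -31] -> [39, -45]
  [4, -33, -13] -> [-33, -13] -> [-33, -13] -> [-33, -13]
  [3, 10, 1, -13, -33, -41] -> [3, 1, -13, -33, -41] -> [3, 1, -13] -> [3, 1]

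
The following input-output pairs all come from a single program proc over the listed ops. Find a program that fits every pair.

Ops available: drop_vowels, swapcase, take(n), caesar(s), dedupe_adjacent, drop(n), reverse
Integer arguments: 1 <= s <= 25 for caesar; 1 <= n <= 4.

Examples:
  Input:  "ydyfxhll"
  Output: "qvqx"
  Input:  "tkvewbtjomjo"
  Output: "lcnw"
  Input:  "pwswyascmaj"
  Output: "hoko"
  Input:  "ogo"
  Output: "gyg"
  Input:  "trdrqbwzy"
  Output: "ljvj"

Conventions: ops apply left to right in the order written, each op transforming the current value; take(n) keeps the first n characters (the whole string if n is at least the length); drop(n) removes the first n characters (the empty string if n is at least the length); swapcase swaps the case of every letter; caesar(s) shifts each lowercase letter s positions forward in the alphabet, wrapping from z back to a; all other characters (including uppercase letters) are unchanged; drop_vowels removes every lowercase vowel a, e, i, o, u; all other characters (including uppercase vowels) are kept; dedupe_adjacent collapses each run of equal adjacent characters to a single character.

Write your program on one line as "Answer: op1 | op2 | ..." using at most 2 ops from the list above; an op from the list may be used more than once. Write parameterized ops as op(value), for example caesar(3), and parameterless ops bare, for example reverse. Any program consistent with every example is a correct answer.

caesar(18) | take(4)

Check, running the answer program on each example:
  "ydyfxhll" -> "qvqxpzdd" -> "qvqx"
  "tkvewbtjomjo" -> "lcnwotlbgebg" -> "lcnw"
  "pwswyascmaj" -> "hokoqskuesb" -> "hoko"
  "ogo" -> "gyg" -> "gyg"
  "trdrqbwzy" -> "ljvjitorq" -> "ljvj"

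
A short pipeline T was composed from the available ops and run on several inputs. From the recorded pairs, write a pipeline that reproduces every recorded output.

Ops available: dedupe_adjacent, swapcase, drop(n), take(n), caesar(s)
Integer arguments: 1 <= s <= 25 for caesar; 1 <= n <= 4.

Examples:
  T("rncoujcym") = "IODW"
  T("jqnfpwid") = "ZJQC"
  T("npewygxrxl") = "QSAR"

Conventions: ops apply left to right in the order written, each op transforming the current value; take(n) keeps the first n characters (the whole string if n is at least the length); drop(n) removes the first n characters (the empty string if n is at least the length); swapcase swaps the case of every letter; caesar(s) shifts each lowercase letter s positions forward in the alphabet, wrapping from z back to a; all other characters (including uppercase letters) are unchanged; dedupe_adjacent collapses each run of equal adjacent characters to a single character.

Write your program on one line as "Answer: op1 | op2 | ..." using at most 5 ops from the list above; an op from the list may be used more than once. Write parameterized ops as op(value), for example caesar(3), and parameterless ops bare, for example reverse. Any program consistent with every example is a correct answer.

caesar(11) | drop(3) | take(4) | caesar(9) | swapcase

Check, running the answer program on each example:
  "rncoujcym" -> "cynzfunjx" -> "zfunjx" -> "zfun" -> "iodw" -> "IODW"
  "jqnfpwid" -> "ubyqahto" -> "qahto" -> "qaht" -> "zjqc" -> "ZJQC"
  "npewygxrxl" -> "yaphjriciw" -> "hjriciw" -> "hjri" -> "qsar" -> "QSAR"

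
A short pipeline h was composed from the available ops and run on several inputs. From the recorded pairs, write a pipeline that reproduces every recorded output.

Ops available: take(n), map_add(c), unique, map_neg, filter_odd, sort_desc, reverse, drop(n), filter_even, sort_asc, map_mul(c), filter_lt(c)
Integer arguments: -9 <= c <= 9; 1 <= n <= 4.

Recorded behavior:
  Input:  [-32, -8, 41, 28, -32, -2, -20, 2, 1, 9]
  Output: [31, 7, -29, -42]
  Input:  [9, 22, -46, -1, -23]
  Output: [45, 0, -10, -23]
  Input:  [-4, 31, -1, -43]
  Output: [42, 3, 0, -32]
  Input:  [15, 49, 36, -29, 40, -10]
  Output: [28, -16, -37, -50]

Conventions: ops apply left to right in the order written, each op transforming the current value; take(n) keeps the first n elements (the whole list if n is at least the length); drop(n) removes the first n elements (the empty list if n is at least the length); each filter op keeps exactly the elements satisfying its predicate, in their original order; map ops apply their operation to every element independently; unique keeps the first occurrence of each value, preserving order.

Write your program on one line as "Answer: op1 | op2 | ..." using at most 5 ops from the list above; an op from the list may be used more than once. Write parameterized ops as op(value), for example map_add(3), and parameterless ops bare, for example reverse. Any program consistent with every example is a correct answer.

take(4) | sort_asc | map_add(1) | map_neg

Check, running the answer program on each example:
  [-32, -8, 41, 28, -32, -2, -20, 2, 1, 9] -> [-32, -8, 41, 28] -> [-32, -8, 28, 41] -> [-31, -7, 29, 42] -> [31, 7, -29, -42]
  [9, 22, -46, -1, -23] -> [9, 22, -46, -1] -> [-46, -1, 9, 22] -> [-45, 0, 10, 23] -> [45, 0, -10, -23]
  [-4, 31, -1, -43] -> [-4, 31, -1, -43] -> [-43, -4, -1, 31] -> [-42, -3, 0, 32] -> [42, 3, 0, -32]
  [15, 49, 36, -29, 40, -10] -> [15, 49, 36, -29] -> [-29, 15, 36, 49] -> [-28, 16, 37, 50] -> [28, -16, -37, -50]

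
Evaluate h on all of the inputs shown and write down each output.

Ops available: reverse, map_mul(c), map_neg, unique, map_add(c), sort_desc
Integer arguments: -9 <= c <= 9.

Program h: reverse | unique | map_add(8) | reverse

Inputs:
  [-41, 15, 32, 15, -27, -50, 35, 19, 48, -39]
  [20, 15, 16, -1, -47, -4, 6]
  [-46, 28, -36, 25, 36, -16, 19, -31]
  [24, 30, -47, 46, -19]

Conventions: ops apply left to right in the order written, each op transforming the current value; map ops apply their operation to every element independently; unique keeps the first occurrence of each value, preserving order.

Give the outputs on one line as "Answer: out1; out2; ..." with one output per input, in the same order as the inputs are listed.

[-33, 40, 23, -19, -42, 43, 27, 56, -31]; [28, 23, 24, 7, -39, 4, 14]; [-38, 36, -28, 33, 44, -8, 27, -23]; [32, 38, -39, 54, -11]

Execution, op by op:
  [-41, 15, 32, 15, -27, -50, 35, 19, 48, -39] -> [-39, 48, 19, 35, -50, -27, 15, 32, 15, -41] -> [-39, 48, 19, 35, -50, -27, 15, 32, -41] -> [-31, 56, 27, 43, -42, -19, 23, 40, -33] -> [-33, 40, 23, -19, -42, 43, 27, 56, -31]
  [20, 15, 16, -1, -47, -4, 6] -> [6, -4, -47, -1, 16, 15, 20] -> [6, -4, -47, -1, 16, 15, 20] -> [14, 4, -39, 7, 24, 23, 28] -> [28, 23, 24, 7, -39, 4, 14]
  [-46, 28, -36, 25, 36, -16, 19, -31] -> [-31, 19, -16, 36, 25, -36, 28, -46] -> [-31, 19, -16, 36, 25, -36, 28, -46] -> [-23, 27, -8, 44, 33, -28, 36, -38] -> [-38, 36, -28, 33, 44, -8, 27, -23]
  [24, 30, -47, 46, -19] -> [-19, 46, -47, 30, 24] -> [-19, 46, -47, 30, 24] -> [-11, 54, -39, 38, 32] -> [32, 38, -39, 54, -11]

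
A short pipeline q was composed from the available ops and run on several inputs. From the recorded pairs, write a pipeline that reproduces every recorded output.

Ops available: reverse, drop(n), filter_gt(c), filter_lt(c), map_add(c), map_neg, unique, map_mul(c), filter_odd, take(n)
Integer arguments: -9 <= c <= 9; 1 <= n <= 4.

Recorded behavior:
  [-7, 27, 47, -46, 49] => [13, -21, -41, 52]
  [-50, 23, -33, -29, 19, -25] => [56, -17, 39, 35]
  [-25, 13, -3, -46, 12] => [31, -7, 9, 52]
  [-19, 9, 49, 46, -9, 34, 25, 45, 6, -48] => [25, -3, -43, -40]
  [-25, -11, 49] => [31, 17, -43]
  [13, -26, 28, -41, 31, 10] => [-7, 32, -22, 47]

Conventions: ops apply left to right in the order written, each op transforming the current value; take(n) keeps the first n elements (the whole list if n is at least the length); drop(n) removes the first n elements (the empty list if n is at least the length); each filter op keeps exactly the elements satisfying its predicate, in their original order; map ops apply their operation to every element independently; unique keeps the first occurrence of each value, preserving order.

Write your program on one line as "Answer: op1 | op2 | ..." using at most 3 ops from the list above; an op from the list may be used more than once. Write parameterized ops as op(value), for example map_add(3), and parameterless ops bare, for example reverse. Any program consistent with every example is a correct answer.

take(4) | map_neg | map_add(6)

Check, running the answer program on each example:
  [-7, 27, 47, -46, 49] -> [-7, 27, 47, -46] -> [7, -27, -47, 46] -> [13, -21, -41, 52]
  [-50, 23, -33, -29, 19, -25] -> [-50, 23, -33, -29] -> [50, -23, 33, 29] -> [56, -17, 39, 35]
  [-25, 13, -3, -46, 12] -> [-25, 13, -3, -46] -> [25, -13, 3, 46] -> [31, -7, 9, 52]
  [-19, 9, 49, 46, -9, 34, 25, 45, 6, -48] -> [-19, 9, 49, 46] -> [19, -9, -49, -46] -> [25, -3, -43, -40]
  [-25, -11, 49] -> [-25, -11, 49] -> [25, 11, -49] -> [31, 17, -43]
  [13, -26, 28, -41, 31, 10] -> [13, -26, 28, -41] -> [-13, 26, -28, 41] -> [-7, 32, -22, 47]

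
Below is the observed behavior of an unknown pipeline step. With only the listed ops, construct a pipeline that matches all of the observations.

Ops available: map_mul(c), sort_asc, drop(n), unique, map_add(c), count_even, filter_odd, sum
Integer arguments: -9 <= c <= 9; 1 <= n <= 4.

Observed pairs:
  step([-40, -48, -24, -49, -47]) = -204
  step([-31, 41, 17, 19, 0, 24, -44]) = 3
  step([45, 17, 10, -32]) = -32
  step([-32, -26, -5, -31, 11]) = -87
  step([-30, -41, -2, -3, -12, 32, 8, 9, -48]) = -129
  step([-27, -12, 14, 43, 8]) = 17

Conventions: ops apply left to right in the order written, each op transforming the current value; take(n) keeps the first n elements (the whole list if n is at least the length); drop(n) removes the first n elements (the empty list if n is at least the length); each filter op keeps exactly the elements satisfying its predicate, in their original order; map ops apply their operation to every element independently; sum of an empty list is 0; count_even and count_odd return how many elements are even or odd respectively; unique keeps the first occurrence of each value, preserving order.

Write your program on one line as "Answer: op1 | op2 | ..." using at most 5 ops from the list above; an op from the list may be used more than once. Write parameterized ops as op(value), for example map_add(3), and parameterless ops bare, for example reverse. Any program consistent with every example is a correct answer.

drop(1) | map_add(-9) | sort_asc | sum

Check, running the answer program on each example:
  [-40, -48, -24, -49, -47] -> [-48, -24, -49, -47] -> [-57, -33, -58, -56] -> [-58, -57, -56, -33] -> -204
  [-31, 41, 17, 19, 0, 24, -44] -> [41, 17, 19, 0, 24, -44] -> [32, 8, 10, -9, 15, -53] -> [-53, -9, 8, 10, 15, 32] -> 3
  [45, 17, 10, -32] -> [17, 10, -32] -> [8, 1, -41] -> [-41, 1, 8] -> -32
  [-32, -26, -5, -31, 11] -> [-26, -5, -31, 11] -> [-35, -14, -40, 2] -> [-40, -35, -14, 2] -> -87
  [-30, -41, -2, -3, -12, 32, 8, 9, -48] -> [-41, -2, -3, -12, 32, 8, 9, -48] -> [-50, -11, -12, -21, 23, -1, 0, -57] -> [-57, -50, -21, -12, -11, -1, 0, 23] -> -129
  [-27, -12, 14, 43, 8] -> [-12, 14, 43, 8] -> [-21, 5, 34, -1] -> [-21, -1, 5, 34] -> 17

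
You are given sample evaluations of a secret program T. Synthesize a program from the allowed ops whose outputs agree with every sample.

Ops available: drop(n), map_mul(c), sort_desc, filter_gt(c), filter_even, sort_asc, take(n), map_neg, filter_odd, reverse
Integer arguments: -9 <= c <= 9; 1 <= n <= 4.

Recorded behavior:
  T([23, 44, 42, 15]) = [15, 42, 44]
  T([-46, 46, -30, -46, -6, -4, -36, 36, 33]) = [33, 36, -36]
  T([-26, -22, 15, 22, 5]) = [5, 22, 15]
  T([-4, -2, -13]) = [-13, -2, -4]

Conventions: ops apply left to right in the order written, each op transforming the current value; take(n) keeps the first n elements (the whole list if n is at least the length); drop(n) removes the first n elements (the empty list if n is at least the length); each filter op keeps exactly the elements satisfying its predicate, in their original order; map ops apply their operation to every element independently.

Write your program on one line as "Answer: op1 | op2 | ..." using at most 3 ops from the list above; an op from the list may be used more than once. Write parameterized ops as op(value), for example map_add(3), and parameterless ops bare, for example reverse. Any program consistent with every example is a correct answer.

reverse | take(3)

Check, running the answer program on each example:
  [23, 44, 42, 15] -> [15, 42, 44, 23] -> [15, 42, 44]
  [-46, 46, -30, -46, -6, -4, -36, 36, 33] -> [33, 36, -36, -4, -6, -46, -30, 46, -46] -> [33, 36, -36]
  [-26, -22, 15, 22, 5] -> [5, 22, 15, -22, -26] -> [5, 22, 15]
  [-4, -2, -13] -> [-13, -2, -4] -> [-13, -2, -4]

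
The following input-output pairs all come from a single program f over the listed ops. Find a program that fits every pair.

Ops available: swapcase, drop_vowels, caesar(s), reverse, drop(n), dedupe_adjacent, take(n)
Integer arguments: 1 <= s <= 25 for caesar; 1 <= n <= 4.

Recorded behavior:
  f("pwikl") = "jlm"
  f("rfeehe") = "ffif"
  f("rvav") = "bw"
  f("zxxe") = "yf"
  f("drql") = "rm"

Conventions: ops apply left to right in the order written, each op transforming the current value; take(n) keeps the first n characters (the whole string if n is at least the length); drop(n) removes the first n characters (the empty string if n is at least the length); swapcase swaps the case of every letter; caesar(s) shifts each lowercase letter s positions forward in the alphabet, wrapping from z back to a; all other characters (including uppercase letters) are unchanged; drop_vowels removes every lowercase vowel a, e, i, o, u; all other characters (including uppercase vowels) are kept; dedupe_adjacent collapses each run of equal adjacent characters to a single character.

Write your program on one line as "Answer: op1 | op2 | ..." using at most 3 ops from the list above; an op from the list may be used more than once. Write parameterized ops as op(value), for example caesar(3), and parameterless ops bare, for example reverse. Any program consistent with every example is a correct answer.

caesar(21) | caesar(6) | drop(2)

Check, running the answer program on each example:
  "pwikl" -> "krdfg" -> "qxjlm" -> "jlm"
  "rfeehe" -> "mazzcz" -> "sgffif" -> "ffif"
  "rvav" -> "mqvq" -> "swbw" -> "bw"
  "zxxe" -> "ussz" -> "ayyf" -> "yf"
  "drql" -> "ymlg" -> "esrm" -> "rm"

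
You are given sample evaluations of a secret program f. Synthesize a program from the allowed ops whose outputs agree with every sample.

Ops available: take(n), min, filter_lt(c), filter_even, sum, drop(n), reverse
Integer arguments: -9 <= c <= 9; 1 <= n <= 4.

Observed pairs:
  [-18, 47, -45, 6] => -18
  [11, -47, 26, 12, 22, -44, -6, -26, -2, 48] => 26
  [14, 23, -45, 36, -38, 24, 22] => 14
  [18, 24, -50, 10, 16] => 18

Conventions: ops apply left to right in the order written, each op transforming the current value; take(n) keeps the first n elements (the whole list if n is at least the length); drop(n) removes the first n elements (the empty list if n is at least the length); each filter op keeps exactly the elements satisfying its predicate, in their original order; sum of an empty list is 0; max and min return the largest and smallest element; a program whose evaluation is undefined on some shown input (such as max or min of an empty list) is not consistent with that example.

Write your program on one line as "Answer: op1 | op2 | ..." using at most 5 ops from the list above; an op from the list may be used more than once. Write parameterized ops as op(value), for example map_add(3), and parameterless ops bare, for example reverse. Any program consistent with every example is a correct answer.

filter_even | take(4) | take(1) | min

Check, running the answer program on each example:
  [-18, 47, -45, 6] -> [-18, 6] -> [-18, 6] -> [-18] -> -18
  [11, -47, 26, 12, 22, -44, -6, -26, -2, 48] -> [26, 12, 22, -44, -6, -26, -2, 48] -> [26, 12, 22, -44] -> [26] -> 26
  [14, 23, -45, 36, -38, 24, 22] -> [14, 36, -38, 24, 22] -> [14, 36, -38, 24] -> [14] -> 14
  [18, 24, -50, 10, 16] -> [18, 24, -50, 10, 16] -> [18, 24, -50, 10] -> [18] -> 18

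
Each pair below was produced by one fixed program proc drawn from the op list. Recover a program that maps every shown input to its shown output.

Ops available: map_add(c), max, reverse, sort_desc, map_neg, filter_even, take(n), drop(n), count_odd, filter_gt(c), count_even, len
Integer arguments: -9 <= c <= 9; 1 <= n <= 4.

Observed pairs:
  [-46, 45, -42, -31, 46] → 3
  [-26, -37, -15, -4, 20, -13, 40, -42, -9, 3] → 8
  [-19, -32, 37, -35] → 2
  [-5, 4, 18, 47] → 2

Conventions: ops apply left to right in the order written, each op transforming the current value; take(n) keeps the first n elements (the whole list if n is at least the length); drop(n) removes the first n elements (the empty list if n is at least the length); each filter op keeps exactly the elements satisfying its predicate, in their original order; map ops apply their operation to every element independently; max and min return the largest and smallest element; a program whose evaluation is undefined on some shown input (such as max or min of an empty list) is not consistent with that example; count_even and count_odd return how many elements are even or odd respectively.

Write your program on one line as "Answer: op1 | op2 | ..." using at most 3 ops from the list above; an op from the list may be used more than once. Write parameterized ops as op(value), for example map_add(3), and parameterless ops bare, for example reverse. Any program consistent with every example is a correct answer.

drop(2) | reverse | len

Check, running the answer program on each example:
  [-46, 45, -42, -31, 46] -> [-42, -31, 46] -> [46, -31, -42] -> 3
  [-26, -37, -15, -4, 20, -13, 40, -42, -9, 3] -> [-15, -4, 20, -13, 40, -42, -9, 3] -> [3, -9, -42, 40, -13, 20, -4, -15] -> 8
  [-19, -32, 37, -35] -> [37, -35] -> [-35, 37] -> 2
  [-5, 4, 18, 47] -> [18, 47] -> [47, 18] -> 2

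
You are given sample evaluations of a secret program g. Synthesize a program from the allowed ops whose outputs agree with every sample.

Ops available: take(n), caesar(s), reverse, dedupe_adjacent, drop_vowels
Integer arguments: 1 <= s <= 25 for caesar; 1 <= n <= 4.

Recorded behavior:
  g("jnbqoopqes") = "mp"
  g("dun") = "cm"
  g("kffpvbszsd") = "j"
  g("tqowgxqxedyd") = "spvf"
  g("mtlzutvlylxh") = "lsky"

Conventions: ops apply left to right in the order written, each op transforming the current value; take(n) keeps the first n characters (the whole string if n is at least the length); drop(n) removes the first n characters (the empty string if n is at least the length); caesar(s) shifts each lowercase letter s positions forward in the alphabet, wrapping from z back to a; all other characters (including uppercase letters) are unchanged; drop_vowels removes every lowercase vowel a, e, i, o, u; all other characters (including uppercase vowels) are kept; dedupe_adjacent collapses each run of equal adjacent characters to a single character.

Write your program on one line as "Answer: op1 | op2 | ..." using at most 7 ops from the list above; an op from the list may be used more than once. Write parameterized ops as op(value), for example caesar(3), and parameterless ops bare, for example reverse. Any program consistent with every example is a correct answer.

drop_vowels | take(4) | caesar(25) | reverse | drop_vowels | reverse

Check, running the answer program on each example:
  "jnbqoopqes" -> "jnbqpqs" -> "jnbq" -> "imap" -> "pami" -> "pm" -> "mp"
  "dun" -> "dn" -> "dn" -> "cm" -> "mc" -> "mc" -> "cm"
  "kffpvbszsd" -> "kffpvbszsd" -> "kffp" -> "jeeo" -> "oeej" -> "j" -> "j"
  "tqowgxqxedyd" -> "tqwgxqxdyd" -> "tqwg" -> "spvf" -> "fvps" -> "fvps" -> "spvf"
  "mtlzutvlylxh" -> "mtlztvlylxh" -> "mtlz" -> "lsky" -> "yksl" -> "yksl" -> "lsky"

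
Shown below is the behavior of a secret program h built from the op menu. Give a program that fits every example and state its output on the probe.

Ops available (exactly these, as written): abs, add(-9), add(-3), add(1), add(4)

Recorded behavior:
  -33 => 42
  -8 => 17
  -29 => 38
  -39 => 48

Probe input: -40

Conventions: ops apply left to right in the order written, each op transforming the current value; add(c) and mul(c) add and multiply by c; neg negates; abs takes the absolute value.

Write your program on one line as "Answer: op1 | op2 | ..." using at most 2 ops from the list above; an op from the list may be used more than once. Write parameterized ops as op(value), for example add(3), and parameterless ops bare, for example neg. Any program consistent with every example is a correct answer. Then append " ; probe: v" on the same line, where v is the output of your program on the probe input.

add(-9) | abs ; probe: 49

Check, running the answer program on each example:
  -33 -> -42 -> 42
  -8 -> -17 -> 17
  -29 -> -38 -> 38
  -39 -> -48 -> 48
  probe: -40 -> -49 -> 49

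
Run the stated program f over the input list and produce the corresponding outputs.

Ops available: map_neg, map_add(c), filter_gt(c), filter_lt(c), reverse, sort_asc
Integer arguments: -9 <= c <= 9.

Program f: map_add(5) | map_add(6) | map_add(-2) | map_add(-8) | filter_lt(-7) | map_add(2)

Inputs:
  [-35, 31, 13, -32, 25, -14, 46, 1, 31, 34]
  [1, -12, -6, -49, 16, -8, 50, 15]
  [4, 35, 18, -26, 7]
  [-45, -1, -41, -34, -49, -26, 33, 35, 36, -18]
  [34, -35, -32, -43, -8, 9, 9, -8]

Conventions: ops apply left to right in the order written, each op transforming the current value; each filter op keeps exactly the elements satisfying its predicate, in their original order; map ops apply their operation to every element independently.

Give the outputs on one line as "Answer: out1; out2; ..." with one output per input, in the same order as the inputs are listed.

[-32, -29, -11]; [-9, -46]; [-23]; [-42, -38, -31, -46, -23, -15]; [-32, -29, -40]

Execution, op by op:
  [-35, 31, 13, -32, 25, -14, 46, 1, 31, 34] -> [-30, 36, 18, -27, 30, -9, 51, 6, 36, 39] -> [-24, 42, 24, -21, 36, -3, 57, 12, 42, 45] -> [-26, 40, 22, -23, 34, -5, 55, 10, 40, 43] -> [-34, 32, 14, -31, 26, -13, 47, 2, 32, 35] -> [-34, -31, -13] -> [-32, -29, -11]
  [1, -12, -6, -49, 16, -8, 50, 15] -> [6, -7, -1, -44, 21, -3, 55, 20] -> [12, -1, 5, -38, 27, 3, 61, 26] -> [10, -3, 3, -40, 25, 1, 59, 24] -> [2, -11, -5, -48, 17, -7, 51, 16] -> [-11, -48] -> [-9, -46]
  [4, 35, 18, -26, 7] -> [9, 40, 23, -21, 12] -> [15, 46, 29, -15, 18] -> [13, 44, 27, -17, 16] -> [5, 36, 19, -25, 8] -> [-25] -> [-23]
  [-45, -1, -41, -34, -49, -26, 33, 35, 36, -18] -> [-40, 4, -36, -29, -44, -21, 38, 40, 41, -13] -> [-34, 10, -30, -23, -38, -15, 44, 46, 47, -7] -> [-36, 8, -32, -25, -40, -17, 42, 44, 45, -9] -> [-44, 0, -40, -33, -48, -25, 34, 36, 37, -17] -> [-44, -40, -33, -48, -25, -17] -> [-42, -38, -31, -46, -23, -15]
  [34, -35, -32, -43, -8, 9, 9, -8] -> [39, -30, -27, -38, -3, 14, 14, -3] -> [45, -24, -21, -32, 3, 20, 20, 3] -> [43, -26, -23, -34, 1, 18, 18, 1] -> [35, -34, -31, -42, -7, 10, 10, -7] -> [-34, -31, -42] -> [-32, -29, -40]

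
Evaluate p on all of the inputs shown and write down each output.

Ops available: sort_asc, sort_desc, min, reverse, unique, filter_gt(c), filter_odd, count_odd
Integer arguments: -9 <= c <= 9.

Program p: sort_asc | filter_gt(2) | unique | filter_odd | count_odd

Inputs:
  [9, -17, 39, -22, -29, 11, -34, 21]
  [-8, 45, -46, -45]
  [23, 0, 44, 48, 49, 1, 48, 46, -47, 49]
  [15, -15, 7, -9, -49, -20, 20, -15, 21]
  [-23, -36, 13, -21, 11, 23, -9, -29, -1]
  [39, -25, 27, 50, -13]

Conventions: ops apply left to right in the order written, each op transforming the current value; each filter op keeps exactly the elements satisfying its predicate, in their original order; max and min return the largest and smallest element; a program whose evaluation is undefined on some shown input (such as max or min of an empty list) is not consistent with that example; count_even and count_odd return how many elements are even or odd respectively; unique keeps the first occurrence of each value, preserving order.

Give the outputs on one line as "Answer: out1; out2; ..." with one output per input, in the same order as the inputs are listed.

Execution, op by op:
  [9, -17, 39, -22, -29, 11, -34, 21] -> [-34, -29, -22, -17, 9, 11, 21, 39] -> [9, 11, 21, 39] -> [9, 11, 21, 39] -> [9, 11, 21, 39] -> 4
  [-8, 45, -46, -45] -> [-46, -45, -8, 45] -> [45] -> [45] -> [45] -> 1
  [23, 0, 44, 48, 49, 1, 48, 46, -47, 49] -> [-47, 0, 1, 23, 44, 46, 48, 48, 49, 49] -> [23, 44, 46, 48, 48, 49, 49] -> [23, 44, 46, 48, 49] -> [23, 49] -> 2
  [15, -15, 7, -9, -49, -20, 20, -15, 21] -> [-49, -20, -15, -15, -9, 7, 15, 20, 21] -> [7, 15, 20, 21] -> [7, 15, 20, 21] -> [7, 15, 21] -> 3
  [-23, -36, 13, -21, 11, 23, -9, -29, -1] -> [-36, -29, -23, -21, -9, -1, 11, 13, 23] -> [11, 13, 23] -> [11, 13, 23] -> [11, 13, 23] -> 3
  [39, -25, 27, 50, -13] -> [-25, -13, 27, 39, 50] -> [27, 39, 50] -> [27, 39, 50] -> [27, 39] -> 2

4; 1; 2; 3; 3; 2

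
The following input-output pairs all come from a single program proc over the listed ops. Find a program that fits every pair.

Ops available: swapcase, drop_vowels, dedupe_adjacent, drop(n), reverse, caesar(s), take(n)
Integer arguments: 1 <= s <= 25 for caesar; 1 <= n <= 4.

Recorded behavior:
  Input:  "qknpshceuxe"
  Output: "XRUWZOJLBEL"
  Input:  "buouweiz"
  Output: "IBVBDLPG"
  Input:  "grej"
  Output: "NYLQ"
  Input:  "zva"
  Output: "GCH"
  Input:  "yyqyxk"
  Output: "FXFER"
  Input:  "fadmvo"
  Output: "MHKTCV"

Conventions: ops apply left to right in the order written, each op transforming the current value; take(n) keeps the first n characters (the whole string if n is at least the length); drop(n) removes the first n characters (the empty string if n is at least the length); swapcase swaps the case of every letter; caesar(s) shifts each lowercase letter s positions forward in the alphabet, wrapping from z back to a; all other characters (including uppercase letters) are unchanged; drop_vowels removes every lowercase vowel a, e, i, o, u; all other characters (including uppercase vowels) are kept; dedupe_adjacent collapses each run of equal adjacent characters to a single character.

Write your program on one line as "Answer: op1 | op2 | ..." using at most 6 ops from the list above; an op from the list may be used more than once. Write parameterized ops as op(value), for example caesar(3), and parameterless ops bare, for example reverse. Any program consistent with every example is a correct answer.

caesar(7) | reverse | swapcase | dedupe_adjacent | reverse

Check, running the answer program on each example:
  "qknpshceuxe" -> "xruwzojlbel" -> "lebljozwurx" -> "LEBLJOZWURX" -> "LEBLJOZWURX" -> "XRUWZOJLBEL"
  "buouweiz" -> "ibvbdlpg" -> "gpldbvbi" -> "GPLDBVBI" -> "GPLDBVBI" -> "IBVBDLPG"
  "grej" -> "nylq" -> "qlyn" -> "QLYN" -> "QLYN" -> "NYLQ"
  "zva" -> "gch" -> "hcg" -> "HCG" -> "HCG" -> "GCH"
  "yyqyxk" -> "ffxfer" -> "refxff" -> "REFXFF" -> "REFXF" -> "FXFER"
  "fadmvo" -> "mhktcv" -> "vctkhm" -> "VCTKHM" -> "VCTKHM" -> "MHKTCV"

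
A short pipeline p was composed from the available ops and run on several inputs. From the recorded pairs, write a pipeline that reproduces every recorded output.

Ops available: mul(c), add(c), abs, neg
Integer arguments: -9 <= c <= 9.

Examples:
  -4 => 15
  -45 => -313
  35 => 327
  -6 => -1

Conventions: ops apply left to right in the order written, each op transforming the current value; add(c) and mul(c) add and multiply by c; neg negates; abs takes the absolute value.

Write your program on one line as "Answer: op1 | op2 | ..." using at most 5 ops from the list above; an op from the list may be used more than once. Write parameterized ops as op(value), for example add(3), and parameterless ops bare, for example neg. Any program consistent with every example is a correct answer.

neg | add(-5) | add(-2) | mul(-8) | add(-9)

Check, running the answer program on each example:
  -4 -> 4 -> -1 -> -3 -> 24 -> 15
  -45 -> 45 -> 40 -> 38 -> -304 -> -313
  35 -> -35 -> -40 -> -42 -> 336 -> 327
  -6 -> 6 -> 1 -> -1 -> 8 -> -1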